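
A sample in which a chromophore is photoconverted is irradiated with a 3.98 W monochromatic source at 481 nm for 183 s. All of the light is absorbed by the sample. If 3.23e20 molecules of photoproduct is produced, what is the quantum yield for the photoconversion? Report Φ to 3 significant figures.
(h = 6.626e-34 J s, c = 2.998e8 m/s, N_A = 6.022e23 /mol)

Φ = 0.183

Product: 3.23e20 / 6.022e23 = 5.364e-4 mol.
Photon energy at 481 nm: hc/λ = (6.626e-34)(2.998e8)/(481e-9) = 4.130e-19 J.
Energy delivered: (3.98 W)(183 s) = 728.3 J.
Photons incident: 728.3 / 4.130e-19 = 1.763e21, i.e. 1.763e21/6.022e23 = 0.002928 mol.
Φ = 5.364e-4 mol / 0.002928 mol photons = 0.183.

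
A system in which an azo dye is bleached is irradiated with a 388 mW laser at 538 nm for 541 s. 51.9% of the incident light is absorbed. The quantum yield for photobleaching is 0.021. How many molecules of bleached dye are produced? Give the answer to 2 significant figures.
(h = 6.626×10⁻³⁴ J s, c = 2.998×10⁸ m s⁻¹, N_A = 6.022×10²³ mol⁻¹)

Photon energy at 538 nm: hc/λ = (6.626×10⁻³⁴)(2.998×10⁸)/(538×10⁻⁹) = 3.692×10⁻¹⁹ J.
Energy delivered: (388 mW)(541 s) = 209.9 J.
Photons incident: 209.9 / 3.692×10⁻¹⁹ = 5.685×10²⁰, i.e. 5.685×10²⁰/6.022×10²³ = 9.440×10⁻⁴ mol.
Photons absorbed: 0.519 × 9.440×10⁻⁴ = 4.899×10⁻⁴ mol.
Product: Φ × n_abs = 0.021 × 4.899×10⁻⁴ = 1.029×10⁻⁵ mol.
As a count: 1.029×10⁻⁵ × 6.022×10²³ = 6.2×10¹⁸.

6.2×10¹⁸ molecules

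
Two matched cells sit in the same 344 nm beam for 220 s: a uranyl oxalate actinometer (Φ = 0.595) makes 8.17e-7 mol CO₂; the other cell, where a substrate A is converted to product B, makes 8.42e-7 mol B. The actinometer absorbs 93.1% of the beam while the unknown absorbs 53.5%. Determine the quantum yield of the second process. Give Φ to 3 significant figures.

Φ = 1.07

Photons absorbed by the actinometer: 8.17e-7 / 0.595 = 1.373e-6 mol.
Incident flux: 1.373e-6 / 0.931 = 1.475e-6 einstein.
Absorbed by unknown: 0.535 × 1.475e-6 = 7.891e-7 mol.
Φ(unknown) = 8.42e-7 / 7.891e-7 = 1.07.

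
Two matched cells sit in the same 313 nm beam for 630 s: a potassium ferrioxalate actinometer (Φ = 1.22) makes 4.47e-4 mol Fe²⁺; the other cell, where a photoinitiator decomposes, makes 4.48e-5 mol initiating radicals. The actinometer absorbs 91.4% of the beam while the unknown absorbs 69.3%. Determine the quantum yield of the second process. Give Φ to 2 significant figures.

Φ = 0.16

Photons absorbed by the actinometer: 4.47e-4 / 1.22 = 3.664e-4 mol.
Incident flux: 3.664e-4 / 0.914 = 4.009e-4 einstein.
Absorbed by unknown: 0.693 × 4.009e-4 = 2.778e-4 mol.
Φ(unknown) = 4.48e-5 / 2.778e-4 = 0.16.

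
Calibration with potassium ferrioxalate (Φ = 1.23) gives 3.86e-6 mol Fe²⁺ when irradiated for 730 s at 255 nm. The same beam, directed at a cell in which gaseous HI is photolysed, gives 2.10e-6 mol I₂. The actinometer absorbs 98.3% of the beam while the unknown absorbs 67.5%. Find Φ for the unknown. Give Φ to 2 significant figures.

Photons absorbed by the actinometer: 3.86e-6 / 1.23 = 3.138e-6 mol.
Incident flux: 3.138e-6 / 0.983 = 3.192e-6 einstein.
Absorbed by unknown: 0.675 × 3.192e-6 = 2.155e-6 mol.
Φ(unknown) = 2.10e-6 / 2.155e-6 = 0.97.

Φ = 0.97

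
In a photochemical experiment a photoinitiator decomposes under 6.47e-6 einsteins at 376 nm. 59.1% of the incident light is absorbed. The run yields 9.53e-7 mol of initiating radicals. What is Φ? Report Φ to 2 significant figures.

Photons absorbed: 0.591 × 6.47e-6 = 3.824e-6 mol.
Φ = 9.53e-7 mol / 3.824e-6 mol photons = 0.25.

Φ = 0.25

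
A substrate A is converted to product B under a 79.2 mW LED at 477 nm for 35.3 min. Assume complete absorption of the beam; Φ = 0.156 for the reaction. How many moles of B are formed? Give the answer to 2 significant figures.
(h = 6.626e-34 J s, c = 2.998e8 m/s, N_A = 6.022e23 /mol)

1.0e-4 mol

Photon energy at 477 nm: hc/λ = (6.626e-34)(2.998e8)/(477e-9) = 4.165e-19 J.
Energy delivered: (79.2 mW)(2118 s) = 167.7 J.
Photons incident: 167.7 / 4.165e-19 = 4.026e20, i.e. 4.026e20/6.022e23 = 6.685e-4 mol.
Product: Φ × n_abs = 0.156 × 6.685e-4 = 1.043e-4 mol.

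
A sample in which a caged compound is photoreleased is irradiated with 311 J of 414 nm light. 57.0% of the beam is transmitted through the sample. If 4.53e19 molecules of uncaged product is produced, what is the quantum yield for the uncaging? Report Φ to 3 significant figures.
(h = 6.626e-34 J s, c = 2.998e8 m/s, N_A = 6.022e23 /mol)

Φ = 0.163

Product: 4.53e19 / 6.022e23 = 7.522e-5 mol.
Photon energy at 414 nm: hc/λ = (6.626e-34)(2.998e8)/(414e-9) = 4.798e-19 J.
Photons incident: 311 / 4.798e-19 = 6.482e20, i.e. 6.482e20/6.022e23 = 0.001076 mol.
Fraction absorbed: 1 − 57.0/100 = 0.4300.
Photons absorbed: 0.4300 × 0.001076 = 4.627e-4 mol.
Φ = 7.522e-5 mol / 4.627e-4 mol photons = 0.163.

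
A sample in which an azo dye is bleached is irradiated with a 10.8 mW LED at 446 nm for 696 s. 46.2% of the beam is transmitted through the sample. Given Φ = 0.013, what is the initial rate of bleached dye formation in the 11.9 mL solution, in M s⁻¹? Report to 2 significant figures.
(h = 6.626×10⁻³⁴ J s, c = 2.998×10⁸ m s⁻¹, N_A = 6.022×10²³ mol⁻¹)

2.4×10⁻⁸ M s⁻¹

Photon energy at 446 nm: hc/λ = (6.626×10⁻³⁴)(2.998×10⁸)/(446×10⁻⁹) = 4.454×10⁻¹⁹ J.
Energy delivered: (10.8 mW)(696 s) = 7.517 J.
Photons incident: 7.517 / 4.454×10⁻¹⁹ = 1.688×10¹⁹, i.e. 1.688×10¹⁹/6.022×10²³ = 2.803×10⁻⁵ mol.
Fraction absorbed: 1 − 46.2/100 = 0.5380.
Photons absorbed: 0.5380 × 2.803×10⁻⁵ = 1.508×10⁻⁵ mol.
Product formed: 0.013 × 1.508×10⁻⁵ = 1.960×10⁻⁷ mol.
Rate: 1.960×10⁻⁷ mol / (696 s × 0.0119 L) = 2.4×10⁻⁸ M s⁻¹.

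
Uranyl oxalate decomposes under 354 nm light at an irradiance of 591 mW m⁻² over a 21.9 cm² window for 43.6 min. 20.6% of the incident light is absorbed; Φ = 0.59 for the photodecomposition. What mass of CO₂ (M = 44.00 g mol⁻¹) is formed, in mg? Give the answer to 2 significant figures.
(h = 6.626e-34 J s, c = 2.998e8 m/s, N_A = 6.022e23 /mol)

0.054 mg

Photon energy at 354 nm: hc/λ = (6.626e-34)(2.998e8)/(354e-9) = 5.612e-19 J.
Energy delivered: (591 mW m⁻²)(21.9e-4 m²)(2616 s) = 3.386 J.
Photons incident: 3.386 / 5.612e-19 = 6.033e18, i.e. 6.033e18/6.022e23 = 1.002e-5 mol.
Photons absorbed: 0.206 × 1.002e-5 = 2.064e-6 mol.
Product: Φ × n_abs = 0.59 × 2.064e-6 = 1.218e-6 mol.
Mass: 1.218e-6 × 44.00 = 5.359e-5 g = 0.054 mg.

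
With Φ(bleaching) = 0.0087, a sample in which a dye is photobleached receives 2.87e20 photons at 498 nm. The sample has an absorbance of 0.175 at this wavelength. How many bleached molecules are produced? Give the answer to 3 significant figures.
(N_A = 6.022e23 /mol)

Moles of photons: 2.87e20 / 6.022e23 = 4.766e-4 mol.
Fraction absorbed: 1 − 10^(−0.175) = 0.3317.
Photons absorbed: 0.3317 × 4.766e-4 = 1.581e-4 mol.
Product: Φ × n_abs = 0.0087 × 1.581e-4 = 1.375e-6 mol.
As a count: 1.375e-6 × 6.022e23 = 8.28e17.

8.28e17 bleached molecules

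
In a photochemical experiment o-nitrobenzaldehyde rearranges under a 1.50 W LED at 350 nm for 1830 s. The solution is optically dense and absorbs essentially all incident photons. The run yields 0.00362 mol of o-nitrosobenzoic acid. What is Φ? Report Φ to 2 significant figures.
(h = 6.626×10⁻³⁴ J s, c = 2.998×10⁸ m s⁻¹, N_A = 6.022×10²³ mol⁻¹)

Photon energy at 350 nm: hc/λ = (6.626×10⁻³⁴)(2.998×10⁸)/(350×10⁻⁹) = 5.676×10⁻¹⁹ J.
Energy delivered: (1.50 W)(1830 s) = 2745 J.
Photons incident: 2745 / 5.676×10⁻¹⁹ = 4.836×10²¹, i.e. 4.836×10²¹/6.022×10²³ = 0.008031 mol.
Φ = 0.00362 mol / 0.008031 mol photons = 0.45.

Φ = 0.45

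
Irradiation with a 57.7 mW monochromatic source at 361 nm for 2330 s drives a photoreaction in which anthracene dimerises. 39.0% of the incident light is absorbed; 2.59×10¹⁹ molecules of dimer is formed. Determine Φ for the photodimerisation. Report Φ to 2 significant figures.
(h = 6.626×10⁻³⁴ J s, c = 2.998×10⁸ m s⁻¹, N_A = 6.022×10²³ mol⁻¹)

Product: 2.59×10¹⁹ / 6.022×10²³ = 4.301×10⁻⁵ mol.
Photon energy at 361 nm: hc/λ = (6.626×10⁻³⁴)(2.998×10⁸)/(361×10⁻⁹) = 5.503×10⁻¹⁹ J.
Energy delivered: (57.7 mW)(2330 s) = 134.4 J.
Photons incident: 134.4 / 5.503×10⁻¹⁹ = 2.442×10²⁰, i.e. 2.442×10²⁰/6.022×10²³ = 4.055×10⁻⁴ mol.
Photons absorbed: 0.390 × 4.055×10⁻⁴ = 1.581×10⁻⁴ mol.
Φ = 4.301×10⁻⁵ mol / 1.581×10⁻⁴ mol photons = 0.27.

Φ = 0.27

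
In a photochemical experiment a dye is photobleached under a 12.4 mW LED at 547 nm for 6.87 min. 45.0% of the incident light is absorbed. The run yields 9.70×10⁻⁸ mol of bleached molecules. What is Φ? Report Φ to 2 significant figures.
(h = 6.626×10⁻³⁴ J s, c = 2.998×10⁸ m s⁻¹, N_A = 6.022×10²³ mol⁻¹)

Photon energy at 547 nm: hc/λ = (6.626×10⁻³⁴)(2.998×10⁸)/(547×10⁻⁹) = 3.632×10⁻¹⁹ J.
Energy delivered: (12.4 mW)(412.2 s) = 5.111 J.
Photons incident: 5.111 / 3.632×10⁻¹⁹ = 1.407×10¹⁹, i.e. 1.407×10¹⁹/6.022×10²³ = 2.336×10⁻⁵ mol.
Photons absorbed: 0.450 × 2.336×10⁻⁵ = 1.051×10⁻⁵ mol.
Φ = 9.70×10⁻⁸ mol / 1.051×10⁻⁵ mol photons = 0.0092.

Φ = 0.0092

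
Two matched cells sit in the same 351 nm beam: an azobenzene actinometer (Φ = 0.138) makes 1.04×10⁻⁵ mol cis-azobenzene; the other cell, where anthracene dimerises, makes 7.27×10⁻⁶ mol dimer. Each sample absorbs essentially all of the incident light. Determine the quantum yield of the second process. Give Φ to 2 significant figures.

Photons absorbed by the actinometer: 1.04×10⁻⁵ / 0.138 = 7.536×10⁻⁵ mol.
Φ(unknown) = 7.27×10⁻⁶ / 7.536×10⁻⁵ = 0.096.

Φ = 0.096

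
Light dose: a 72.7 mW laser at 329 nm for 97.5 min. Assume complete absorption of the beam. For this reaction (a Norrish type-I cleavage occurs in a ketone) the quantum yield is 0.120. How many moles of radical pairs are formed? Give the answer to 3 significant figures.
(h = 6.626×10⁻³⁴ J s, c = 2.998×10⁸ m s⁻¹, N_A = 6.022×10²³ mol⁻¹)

Photon energy at 329 nm: hc/λ = (6.626×10⁻³⁴)(2.998×10⁸)/(329×10⁻⁹) = 6.038×10⁻¹⁹ J.
Energy delivered: (72.7 mW)(5850 s) = 425.3 J.
Photons incident: 425.3 / 6.038×10⁻¹⁹ = 7.044×10²⁰, i.e. 7.044×10²⁰/6.022×10²³ = 0.001170 mol.
Product: Φ × n_abs = 0.120 × 0.001170 = 1.404×10⁻⁴ mol.

1.40×10⁻⁴ mol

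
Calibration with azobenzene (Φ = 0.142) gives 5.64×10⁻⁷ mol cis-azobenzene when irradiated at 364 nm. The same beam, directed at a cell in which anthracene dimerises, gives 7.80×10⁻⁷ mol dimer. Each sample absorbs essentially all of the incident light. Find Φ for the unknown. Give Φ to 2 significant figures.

Photons absorbed by the actinometer: 5.64×10⁻⁷ / 0.142 = 3.972×10⁻⁶ mol.
Φ(unknown) = 7.80×10⁻⁷ / 3.972×10⁻⁶ = 0.20.

Φ = 0.20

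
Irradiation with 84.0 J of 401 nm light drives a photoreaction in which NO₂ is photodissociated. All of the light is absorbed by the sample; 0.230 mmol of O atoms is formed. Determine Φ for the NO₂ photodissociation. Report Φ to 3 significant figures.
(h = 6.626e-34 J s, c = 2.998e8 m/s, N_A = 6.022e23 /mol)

Φ = 0.817

Product: 0.230 mmol = 2.30e-4 mol.
Photon energy at 401 nm: hc/λ = (6.626e-34)(2.998e8)/(401e-9) = 4.954e-19 J.
Photons incident: 84.0 / 4.954e-19 = 1.696e20, i.e. 1.696e20/6.022e23 = 2.816e-4 mol.
Φ = 2.30e-4 mol / 2.816e-4 mol photons = 0.817.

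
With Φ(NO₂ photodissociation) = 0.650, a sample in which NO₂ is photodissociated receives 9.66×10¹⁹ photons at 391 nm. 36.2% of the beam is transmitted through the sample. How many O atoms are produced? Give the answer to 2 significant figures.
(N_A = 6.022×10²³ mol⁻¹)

4.0×10¹⁹ atoms

Moles of photons: 9.66×10¹⁹ / 6.022×10²³ = 1.604×10⁻⁴ mol.
Fraction absorbed: 1 − 36.2/100 = 0.6380.
Photons absorbed: 0.6380 × 1.604×10⁻⁴ = 1.023×10⁻⁴ mol.
Product: Φ × n_abs = 0.650 × 1.023×10⁻⁴ = 6.650×10⁻⁵ mol.
As a count: 6.650×10⁻⁵ × 6.022×10²³ = 4.0×10¹⁹.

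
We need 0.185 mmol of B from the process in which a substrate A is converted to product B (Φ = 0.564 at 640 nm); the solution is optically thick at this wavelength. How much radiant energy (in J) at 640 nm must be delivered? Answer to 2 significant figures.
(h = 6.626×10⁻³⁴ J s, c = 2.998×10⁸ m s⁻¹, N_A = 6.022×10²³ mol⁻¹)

Product: 0.185 mmol = 1.85×10⁻⁴ mol.
Photons that must be absorbed: 1.85×10⁻⁴ / 0.564 = 3.280×10⁻⁴ mol.
Photon energy: hc/λ = 3.104×10⁻¹⁹ J; per mole, 1.869×10⁵ J mol⁻¹.
Energy required: 3.280×10⁻⁴ × 1.869×10⁵ = 61 J.

61 J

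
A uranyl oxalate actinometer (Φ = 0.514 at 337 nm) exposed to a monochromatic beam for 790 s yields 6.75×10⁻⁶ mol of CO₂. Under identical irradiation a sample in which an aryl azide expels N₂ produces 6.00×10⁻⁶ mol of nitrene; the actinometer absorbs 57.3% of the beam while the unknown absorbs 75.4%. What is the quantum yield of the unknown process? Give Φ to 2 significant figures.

Photons absorbed by the actinometer: 6.75×10⁻⁶ / 0.514 = 1.313×10⁻⁵ mol.
Incident flux: 1.313×10⁻⁵ / 0.573 = 2.291×10⁻⁵ einstein.
Absorbed by unknown: 0.754 × 2.291×10⁻⁵ = 1.727×10⁻⁵ mol.
Φ(unknown) = 6.00×10⁻⁶ / 1.727×10⁻⁵ = 0.35.

Φ = 0.35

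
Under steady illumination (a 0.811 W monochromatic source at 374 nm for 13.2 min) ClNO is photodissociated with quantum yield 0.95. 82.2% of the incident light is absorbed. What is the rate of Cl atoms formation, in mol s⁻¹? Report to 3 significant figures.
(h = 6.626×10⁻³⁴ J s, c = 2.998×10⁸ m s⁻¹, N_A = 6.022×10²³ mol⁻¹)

Photon energy at 374 nm: hc/λ = (6.626×10⁻³⁴)(2.998×10⁸)/(374×10⁻⁹) = 5.311×10⁻¹⁹ J.
Energy delivered: (0.811 W)(792 s) = 642.3 J.
Photons incident: 642.3 / 5.311×10⁻¹⁹ = 1.209×10²¹, i.e. 1.209×10²¹/6.022×10²³ = 0.002008 mol.
Photons absorbed: 0.822 × 0.002008 = 0.001651 mol.
Product formed: 0.95 × 0.001651 = 0.001568 mol.
Rate: 0.001568 / 792 s = 1.98×10⁻⁶ mol s⁻¹.

1.98×10⁻⁶ mol s⁻¹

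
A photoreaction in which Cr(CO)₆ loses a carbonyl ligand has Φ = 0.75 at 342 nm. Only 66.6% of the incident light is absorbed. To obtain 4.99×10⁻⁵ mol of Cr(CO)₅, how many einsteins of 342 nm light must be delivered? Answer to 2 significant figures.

1.0×10⁻⁴ einstein

Photons that must be absorbed: 4.99×10⁻⁵ / 0.75 = 6.653×10⁻⁵ mol.
Incident photons needed: 6.653×10⁻⁵ / 0.666 = 9.989×10⁻⁵ mol.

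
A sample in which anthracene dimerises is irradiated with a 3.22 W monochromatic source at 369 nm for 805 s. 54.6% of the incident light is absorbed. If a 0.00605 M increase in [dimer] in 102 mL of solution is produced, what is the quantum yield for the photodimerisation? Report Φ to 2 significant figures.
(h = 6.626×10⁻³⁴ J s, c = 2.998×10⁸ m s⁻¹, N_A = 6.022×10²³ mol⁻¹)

Φ = 0.14

Product: (0.00605 M)(0.102 L) = 6.171×10⁻⁴ mol.
Photon energy at 369 nm: hc/λ = (6.626×10⁻³⁴)(2.998×10⁸)/(369×10⁻⁹) = 5.383×10⁻¹⁹ J.
Energy delivered: (3.22 W)(805 s) = 2592 J.
Photons incident: 2592 / 5.383×10⁻¹⁹ = 4.815×10²¹, i.e. 4.815×10²¹/6.022×10²³ = 0.007996 mol.
Photons absorbed: 0.546 × 0.007996 = 0.004366 mol.
Φ = 6.171×10⁻⁴ mol / 0.004366 mol photons = 0.14.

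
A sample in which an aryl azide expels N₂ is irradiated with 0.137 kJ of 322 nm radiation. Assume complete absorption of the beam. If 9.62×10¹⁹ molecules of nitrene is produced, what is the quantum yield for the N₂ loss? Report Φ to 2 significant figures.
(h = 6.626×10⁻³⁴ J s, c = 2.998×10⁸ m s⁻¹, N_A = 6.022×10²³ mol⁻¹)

Φ = 0.43

Product: 9.62×10¹⁹ / 6.022×10²³ = 1.597×10⁻⁴ mol.
Photon energy at 322 nm: hc/λ = (6.626×10⁻³⁴)(2.998×10⁸)/(322×10⁻⁹) = 6.169×10⁻¹⁹ J.
Incident energy: 0.137 kJ = 137 J.
Photons incident: 137 / 6.169×10⁻¹⁹ = 2.221×10²⁰, i.e. 2.221×10²⁰/6.022×10²³ = 3.688×10⁻⁴ mol.
Φ = 1.597×10⁻⁴ mol / 3.688×10⁻⁴ mol photons = 0.43.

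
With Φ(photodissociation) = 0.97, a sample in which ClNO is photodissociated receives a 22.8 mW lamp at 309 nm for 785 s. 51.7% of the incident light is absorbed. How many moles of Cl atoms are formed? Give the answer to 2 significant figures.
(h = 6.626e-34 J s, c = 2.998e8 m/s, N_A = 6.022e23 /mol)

Photon energy at 309 nm: hc/λ = (6.626e-34)(2.998e8)/(309e-9) = 6.429e-19 J.
Energy delivered: (22.8 mW)(785 s) = 17.90 J.
Photons incident: 17.90 / 6.429e-19 = 2.784e19, i.e. 2.784e19/6.022e23 = 4.623e-5 mol.
Photons absorbed: 0.517 × 4.623e-5 = 2.390e-5 mol.
Product: Φ × n_abs = 0.97 × 2.390e-5 = 2.318e-5 mol.

2.3e-5 mol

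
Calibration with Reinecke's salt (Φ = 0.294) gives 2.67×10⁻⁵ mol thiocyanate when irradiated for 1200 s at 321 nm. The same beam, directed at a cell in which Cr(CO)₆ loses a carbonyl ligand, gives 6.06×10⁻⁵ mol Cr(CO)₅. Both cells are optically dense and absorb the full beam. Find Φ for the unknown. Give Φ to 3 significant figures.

Φ = 0.667

Photons absorbed by the actinometer: 2.67×10⁻⁵ / 0.294 = 9.082×10⁻⁵ mol.
Φ(unknown) = 6.06×10⁻⁵ / 9.082×10⁻⁵ = 0.667.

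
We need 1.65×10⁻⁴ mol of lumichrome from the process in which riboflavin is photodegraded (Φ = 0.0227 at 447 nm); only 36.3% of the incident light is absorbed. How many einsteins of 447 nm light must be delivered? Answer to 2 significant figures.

0.020 einstein

Photons that must be absorbed: 1.65×10⁻⁴ / 0.0227 = 0.007269 mol.
Incident photons needed: 0.007269 / 0.363 = 0.02002 mol.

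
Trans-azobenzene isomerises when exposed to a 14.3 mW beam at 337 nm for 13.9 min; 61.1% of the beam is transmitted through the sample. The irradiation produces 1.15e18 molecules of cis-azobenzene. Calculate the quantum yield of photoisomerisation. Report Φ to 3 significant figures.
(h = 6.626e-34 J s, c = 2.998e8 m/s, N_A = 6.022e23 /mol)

Product: 1.15e18 / 6.022e23 = 1.910e-6 mol.
Photon energy at 337 nm: hc/λ = (6.626e-34)(2.998e8)/(337e-9) = 5.895e-19 J.
Energy delivered: (14.3 mW)(834 s) = 11.93 J.
Photons incident: 11.93 / 5.895e-19 = 2.024e19, i.e. 2.024e19/6.022e23 = 3.361e-5 mol.
Fraction absorbed: 1 − 61.1/100 = 0.3890.
Photons absorbed: 0.3890 × 3.361e-5 = 1.307e-5 mol.
Φ = 1.910e-6 mol / 1.307e-5 mol photons = 0.146.

Φ = 0.146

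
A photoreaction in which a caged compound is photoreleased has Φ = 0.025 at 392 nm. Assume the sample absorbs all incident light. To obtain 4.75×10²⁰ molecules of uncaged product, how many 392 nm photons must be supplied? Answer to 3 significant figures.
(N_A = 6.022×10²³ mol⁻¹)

1.90×10²² photons

Product: 4.75×10²⁰ / 6.022×10²³ = 7.888×10⁻⁴ mol.
Photons that must be absorbed: 7.888×10⁻⁴ / 0.025 = 0.03155 mol.
Photon count: 0.03155 × 6.022×10²³ = 1.90×10²².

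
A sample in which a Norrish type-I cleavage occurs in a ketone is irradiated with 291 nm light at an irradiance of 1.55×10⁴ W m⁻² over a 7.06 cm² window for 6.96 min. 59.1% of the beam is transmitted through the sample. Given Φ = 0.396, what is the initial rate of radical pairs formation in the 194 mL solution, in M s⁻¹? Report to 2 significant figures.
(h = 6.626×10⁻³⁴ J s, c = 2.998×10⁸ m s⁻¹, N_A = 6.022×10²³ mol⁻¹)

2.2×10⁻⁵ M s⁻¹

Photon energy at 291 nm: hc/λ = (6.626×10⁻³⁴)(2.998×10⁸)/(291×10⁻⁹) = 6.826×10⁻¹⁹ J.
Energy delivered: (1.55×10⁴ W m⁻²)(7.06×10⁻⁴ m²)(417.6 s) = 4570 J.
Photons incident: 4570 / 6.826×10⁻¹⁹ = 6.695×10²¹, i.e. 6.695×10²¹/6.022×10²³ = 0.01112 mol.
Fraction absorbed: 1 − 59.1/100 = 0.4090.
Photons absorbed: 0.4090 × 0.01112 = 0.004548 mol.
Product formed: 0.396 × 0.004548 = 0.001801 mol.
Rate: 0.001801 mol / (417.6 s × 0.194 L) = 2.2×10⁻⁵ M s⁻¹.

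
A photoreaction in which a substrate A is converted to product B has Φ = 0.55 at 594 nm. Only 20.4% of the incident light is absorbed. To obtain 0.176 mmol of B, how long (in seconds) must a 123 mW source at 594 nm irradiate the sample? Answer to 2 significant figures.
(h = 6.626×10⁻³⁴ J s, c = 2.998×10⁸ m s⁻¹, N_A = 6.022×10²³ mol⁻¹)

Product: 0.176 mmol = 1.76×10⁻⁴ mol.
Photons that must be absorbed: 1.76×10⁻⁴ / 0.55 = 3.200×10⁻⁴ mol.
Incident photons needed: 3.200×10⁻⁴ / 0.204 = 0.001569 mol.
Photon energy: hc/λ = 3.344×10⁻¹⁹ J; per mole, 2.014×10⁵ J mol⁻¹.
Energy required: 0.001569 × 2.014×10⁵ = 316.0 J.
Time: 316.0 J / 0.123 W = 2600 s.

t ≈ 2600 s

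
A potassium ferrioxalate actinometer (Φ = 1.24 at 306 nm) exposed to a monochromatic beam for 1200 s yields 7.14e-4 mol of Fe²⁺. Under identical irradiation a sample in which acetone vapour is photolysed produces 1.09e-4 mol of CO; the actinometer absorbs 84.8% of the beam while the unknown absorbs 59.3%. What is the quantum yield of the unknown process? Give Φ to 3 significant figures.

Photons absorbed by the actinometer: 7.14e-4 / 1.24 = 5.758e-4 mol.
Incident flux: 5.758e-4 / 0.848 = 6.790e-4 einstein.
Absorbed by unknown: 0.593 × 6.790e-4 = 4.026e-4 mol.
Φ(unknown) = 1.09e-4 / 4.026e-4 = 0.271.

Φ = 0.271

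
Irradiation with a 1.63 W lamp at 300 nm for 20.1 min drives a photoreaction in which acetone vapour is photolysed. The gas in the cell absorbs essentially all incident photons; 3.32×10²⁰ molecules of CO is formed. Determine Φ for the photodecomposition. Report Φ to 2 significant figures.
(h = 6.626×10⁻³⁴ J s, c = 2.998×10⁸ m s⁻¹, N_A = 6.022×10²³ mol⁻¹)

Product: 3.32×10²⁰ / 6.022×10²³ = 5.513×10⁻⁴ mol.
Photon energy at 300 nm: hc/λ = (6.626×10⁻³⁴)(2.998×10⁸)/(300×10⁻⁹) = 6.622×10⁻¹⁹ J.
Energy delivered: (1.63 W)(1206 s) = 1966 J.
Photons incident: 1966 / 6.622×10⁻¹⁹ = 2.969×10²¹, i.e. 2.969×10²¹/6.022×10²³ = 0.004930 mol.
Φ = 5.513×10⁻⁴ mol / 0.004930 mol photons = 0.11.

Φ = 0.11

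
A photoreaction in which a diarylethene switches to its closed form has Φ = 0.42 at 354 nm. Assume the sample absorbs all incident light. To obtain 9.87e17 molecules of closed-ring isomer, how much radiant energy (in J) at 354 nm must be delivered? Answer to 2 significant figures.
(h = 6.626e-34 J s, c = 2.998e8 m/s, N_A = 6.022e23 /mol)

1.3 J

Product: 9.87e17 / 6.022e23 = 1.639e-6 mol.
Photons that must be absorbed: 1.639e-6 / 0.42 = 3.902e-6 mol.
Photon energy: hc/λ = 5.612e-19 J; per mole, 3.380e5 J mol⁻¹.
Energy required: 3.902e-6 × 3.380e5 = 1.3 J.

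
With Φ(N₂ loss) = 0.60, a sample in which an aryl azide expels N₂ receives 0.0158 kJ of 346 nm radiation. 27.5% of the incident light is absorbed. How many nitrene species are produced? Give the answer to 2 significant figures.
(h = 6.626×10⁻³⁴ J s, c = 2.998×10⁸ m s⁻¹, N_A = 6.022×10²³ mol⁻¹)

4.5×10¹⁸ species

Photon energy at 346 nm: hc/λ = (6.626×10⁻³⁴)(2.998×10⁸)/(346×10⁻⁹) = 5.741×10⁻¹⁹ J.
Incident energy: 0.0158 kJ = 15.8 J.
Photons incident: 15.8 / 5.741×10⁻¹⁹ = 2.752×10¹⁹, i.e. 2.752×10¹⁹/6.022×10²³ = 4.570×10⁻⁵ mol.
Photons absorbed: 0.275 × 4.570×10⁻⁵ = 1.257×10⁻⁵ mol.
Product: Φ × n_abs = 0.60 × 1.257×10⁻⁵ = 7.542×10⁻⁶ mol.
As a count: 7.542×10⁻⁶ × 6.022×10²³ = 4.5×10¹⁸.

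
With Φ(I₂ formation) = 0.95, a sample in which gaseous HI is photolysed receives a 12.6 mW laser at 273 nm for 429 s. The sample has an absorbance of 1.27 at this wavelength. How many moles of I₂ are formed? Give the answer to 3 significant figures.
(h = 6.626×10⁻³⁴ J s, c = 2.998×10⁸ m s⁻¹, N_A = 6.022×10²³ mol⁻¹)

1.11×10⁻⁵ mol

Photon energy at 273 nm: hc/λ = (6.626×10⁻³⁴)(2.998×10⁸)/(273×10⁻⁹) = 7.276×10⁻¹⁹ J.
Energy delivered: (12.6 mW)(429 s) = 5.405 J.
Photons incident: 5.405 / 7.276×10⁻¹⁹ = 7.429×10¹⁸, i.e. 7.429×10¹⁸/6.022×10²³ = 1.234×10⁻⁵ mol.
Fraction absorbed: 1 − 10^(−1.27) = 0.9463.
Photons absorbed: 0.9463 × 1.234×10⁻⁵ = 1.168×10⁻⁵ mol.
Product: Φ × n_abs = 0.95 × 1.168×10⁻⁵ = 1.110×10⁻⁵ mol.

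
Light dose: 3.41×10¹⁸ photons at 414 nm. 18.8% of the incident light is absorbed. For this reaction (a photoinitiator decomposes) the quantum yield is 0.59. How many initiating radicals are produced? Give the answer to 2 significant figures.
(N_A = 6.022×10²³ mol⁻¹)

Moles of photons: 3.41×10¹⁸ / 6.022×10²³ = 5.663×10⁻⁶ mol.
Photons absorbed: 0.188 × 5.663×10⁻⁶ = 1.065×10⁻⁶ mol.
Product: Φ × n_abs = 0.59 × 1.065×10⁻⁶ = 6.284×10⁻⁷ mol.
As a count: 6.284×10⁻⁷ × 6.022×10²³ = 3.8×10¹⁷.

3.8×10¹⁷ initiating radicals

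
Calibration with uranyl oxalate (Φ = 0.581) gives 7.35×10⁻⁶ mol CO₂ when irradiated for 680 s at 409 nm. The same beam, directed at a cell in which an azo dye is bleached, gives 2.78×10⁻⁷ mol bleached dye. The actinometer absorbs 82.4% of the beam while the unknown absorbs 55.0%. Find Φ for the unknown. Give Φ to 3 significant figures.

Φ = 0.0329

Photons absorbed by the actinometer: 7.35×10⁻⁶ / 0.581 = 1.265×10⁻⁵ mol.
Incident flux: 1.265×10⁻⁵ / 0.824 = 1.535×10⁻⁵ einstein.
Absorbed by unknown: 0.550 × 1.535×10⁻⁵ = 8.443×10⁻⁶ mol.
Φ(unknown) = 2.78×10⁻⁷ / 8.443×10⁻⁶ = 0.0329.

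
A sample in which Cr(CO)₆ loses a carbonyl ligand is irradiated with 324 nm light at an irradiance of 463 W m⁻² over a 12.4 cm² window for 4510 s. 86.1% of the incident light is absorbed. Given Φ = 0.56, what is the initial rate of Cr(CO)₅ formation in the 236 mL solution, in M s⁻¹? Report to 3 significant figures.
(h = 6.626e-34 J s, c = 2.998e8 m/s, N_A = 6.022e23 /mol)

3.18e-6 M s⁻¹

Photon energy at 324 nm: hc/λ = (6.626e-34)(2.998e8)/(324e-9) = 6.131e-19 J.
Energy delivered: (463 W m⁻²)(12.4e-4 m²)(4510 s) = 2589 J.
Photons incident: 2589 / 6.131e-19 = 4.223e21, i.e. 4.223e21/6.022e23 = 0.007013 mol.
Photons absorbed: 0.861 × 0.007013 = 0.006038 mol.
Product formed: 0.56 × 0.006038 = 0.003381 mol.
Rate: 0.003381 mol / (4510 s × 0.236 L) = 3.18e-6 M s⁻¹.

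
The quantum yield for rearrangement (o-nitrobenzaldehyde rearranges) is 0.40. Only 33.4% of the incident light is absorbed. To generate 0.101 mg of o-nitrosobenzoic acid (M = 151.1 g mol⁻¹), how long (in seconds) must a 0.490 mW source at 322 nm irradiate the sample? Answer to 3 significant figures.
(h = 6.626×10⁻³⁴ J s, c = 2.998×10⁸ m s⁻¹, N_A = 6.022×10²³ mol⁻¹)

Product: 0.101 mg / 151.1 g mol⁻¹ = 6.684×10⁻⁷ mol.
Photons that must be absorbed: 6.684×10⁻⁷ / 0.40 = 1.671×10⁻⁶ mol.
Incident photons needed: 1.671×10⁻⁶ / 0.334 = 5.003×10⁻⁶ mol.
Photon energy: hc/λ = 6.169×10⁻¹⁹ J; per mole, 3.715×10⁵ J mol⁻¹.
Energy required: 5.003×10⁻⁶ × 3.715×10⁵ = 1.859 J.
Time: 1.859 J / 0.00049 W = 3790 s.

t ≈ 3790 s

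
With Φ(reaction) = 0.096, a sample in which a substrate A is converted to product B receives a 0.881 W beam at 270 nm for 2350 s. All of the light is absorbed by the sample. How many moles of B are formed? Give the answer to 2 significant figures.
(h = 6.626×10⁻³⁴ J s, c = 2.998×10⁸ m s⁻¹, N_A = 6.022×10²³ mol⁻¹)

4.5×10⁻⁴ mol

Photon energy at 270 nm: hc/λ = (6.626×10⁻³⁴)(2.998×10⁸)/(270×10⁻⁹) = 7.357×10⁻¹⁹ J.
Energy delivered: (0.881 W)(2350 s) = 2070 J.
Photons incident: 2070 / 7.357×10⁻¹⁹ = 2.814×10²¹, i.e. 2.814×10²¹/6.022×10²³ = 0.004673 mol.
Product: Φ × n_abs = 0.096 × 0.004673 = 4.486×10⁻⁴ mol.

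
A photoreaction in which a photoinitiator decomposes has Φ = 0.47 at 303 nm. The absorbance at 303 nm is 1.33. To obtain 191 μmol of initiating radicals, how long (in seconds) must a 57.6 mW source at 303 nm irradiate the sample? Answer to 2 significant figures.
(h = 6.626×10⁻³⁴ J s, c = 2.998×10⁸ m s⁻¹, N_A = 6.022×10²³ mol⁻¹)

Product: 191 μmol = 1.91×10⁻⁴ mol.
Photons that must be absorbed: 1.91×10⁻⁴ / 0.47 = 4.064×10⁻⁴ mol.
Fraction absorbed: 1 − 10^(−1.33) = 0.9532.
Incident photons needed: 4.064×10⁻⁴ / 0.9532 = 4.264×10⁻⁴ mol.
Photon energy: hc/λ = 6.556×10⁻¹⁹ J; per mole, 3.948×10⁵ J mol⁻¹.
Energy required: 4.264×10⁻⁴ × 3.948×10⁵ = 168.3 J.
Time: 168.3 J / 0.0576 W = 2900 s.

t ≈ 2900 s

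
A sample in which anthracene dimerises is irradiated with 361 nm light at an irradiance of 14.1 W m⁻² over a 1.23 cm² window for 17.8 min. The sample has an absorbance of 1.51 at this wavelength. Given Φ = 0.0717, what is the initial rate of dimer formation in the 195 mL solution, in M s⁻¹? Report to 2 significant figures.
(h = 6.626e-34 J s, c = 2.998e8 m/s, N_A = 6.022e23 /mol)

1.9e-9 M s⁻¹

Photon energy at 361 nm: hc/λ = (6.626e-34)(2.998e8)/(361e-9) = 5.503e-19 J.
Energy delivered: (14.1 W m⁻²)(1.23e-4 m²)(1068 s) = 1.852 J.
Photons incident: 1.852 / 5.503e-19 = 3.365e18, i.e. 3.365e18/6.022e23 = 5.588e-6 mol.
Fraction absorbed: 1 − 10^(−1.51) = 0.9691.
Photons absorbed: 0.9691 × 5.588e-6 = 5.415e-6 mol.
Product formed: 0.0717 × 5.415e-6 = 3.883e-7 mol.
Rate: 3.883e-7 mol / (1068 s × 0.195 L) = 1.9e-9 M s⁻¹.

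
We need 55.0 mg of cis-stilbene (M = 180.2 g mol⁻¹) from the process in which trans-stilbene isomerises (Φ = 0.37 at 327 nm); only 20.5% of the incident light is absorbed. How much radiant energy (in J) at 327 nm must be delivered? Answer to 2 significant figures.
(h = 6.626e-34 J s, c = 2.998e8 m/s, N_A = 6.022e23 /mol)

Product: 55.0 mg / 180.2 g mol⁻¹ = 3.052e-4 mol.
Photons that must be absorbed: 3.052e-4 / 0.37 = 8.249e-4 mol.
Incident photons needed: 8.249e-4 / 0.205 = 0.004024 mol.
Photon energy: hc/λ = 6.075e-19 J; per mole, 3.658e5 J mol⁻¹.
Energy required: 0.004024 × 3.658e5 = 1500 J.

1500 J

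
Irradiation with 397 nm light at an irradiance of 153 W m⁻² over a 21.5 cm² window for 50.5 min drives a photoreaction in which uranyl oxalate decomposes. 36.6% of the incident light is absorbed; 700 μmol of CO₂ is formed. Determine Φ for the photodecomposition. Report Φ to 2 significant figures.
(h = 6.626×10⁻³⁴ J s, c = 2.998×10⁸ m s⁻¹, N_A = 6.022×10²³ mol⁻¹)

Product: 700 μmol = 7.00×10⁻⁴ mol.
Photon energy at 397 nm: hc/λ = (6.626×10⁻³⁴)(2.998×10⁸)/(397×10⁻⁹) = 5.004×10⁻¹⁹ J.
Energy delivered: (153 W m⁻²)(21.5×10⁻⁴ m²)(3030 s) = 996.7 J.
Photons incident: 996.7 / 5.004×10⁻¹⁹ = 1.992×10²¹, i.e. 1.992×10²¹/6.022×10²³ = 0.003308 mol.
Photons absorbed: 0.366 × 0.003308 = 0.001211 mol.
Φ = 7.00×10⁻⁴ mol / 0.001211 mol photons = 0.58.

Φ = 0.58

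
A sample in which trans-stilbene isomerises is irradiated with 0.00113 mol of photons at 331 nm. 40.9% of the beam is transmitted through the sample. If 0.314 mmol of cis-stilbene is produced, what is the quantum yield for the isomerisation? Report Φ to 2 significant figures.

Product: 0.314 mmol = 3.14×10⁻⁴ mol.
Fraction absorbed: 1 − 40.9/100 = 0.5910.
Photons absorbed: 0.5910 × 0.00113 = 6.678×10⁻⁴ mol.
Φ = 3.14×10⁻⁴ mol / 6.678×10⁻⁴ mol photons = 0.47.

Φ = 0.47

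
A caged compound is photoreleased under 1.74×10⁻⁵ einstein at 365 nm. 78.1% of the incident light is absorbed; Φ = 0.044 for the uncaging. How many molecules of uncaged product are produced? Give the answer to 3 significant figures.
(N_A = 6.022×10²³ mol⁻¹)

3.60×10¹⁷ molecules

Photons absorbed: 0.781 × 1.74×10⁻⁵ = 1.359×10⁻⁵ mol.
Product: Φ × n_abs = 0.044 × 1.359×10⁻⁵ = 5.980×10⁻⁷ mol.
As a count: 5.980×10⁻⁷ × 6.022×10²³ = 3.60×10¹⁷.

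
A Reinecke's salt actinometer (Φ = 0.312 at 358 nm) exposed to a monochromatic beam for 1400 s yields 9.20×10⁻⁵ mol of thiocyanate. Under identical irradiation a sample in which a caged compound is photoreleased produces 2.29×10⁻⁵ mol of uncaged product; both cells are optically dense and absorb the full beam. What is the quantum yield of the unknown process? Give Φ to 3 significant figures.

Photons absorbed by the actinometer: 9.20×10⁻⁵ / 0.312 = 2.949×10⁻⁴ mol.
Φ(unknown) = 2.29×10⁻⁵ / 2.949×10⁻⁴ = 0.0777.

Φ = 0.0777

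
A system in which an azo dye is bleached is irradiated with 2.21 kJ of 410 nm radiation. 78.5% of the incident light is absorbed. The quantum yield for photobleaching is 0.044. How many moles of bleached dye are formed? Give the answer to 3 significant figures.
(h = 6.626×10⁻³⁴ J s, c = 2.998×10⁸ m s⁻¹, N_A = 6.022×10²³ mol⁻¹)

Photon energy at 410 nm: hc/λ = (6.626×10⁻³⁴)(2.998×10⁸)/(410×10⁻⁹) = 4.845×10⁻¹⁹ J.
Incident energy: 2.21 kJ = 2210 J.
Photons incident: 2210 / 4.845×10⁻¹⁹ = 4.561×10²¹, i.e. 4.561×10²¹/6.022×10²³ = 0.007574 mol.
Photons absorbed: 0.785 × 0.007574 = 0.005946 mol.
Product: Φ × n_abs = 0.044 × 0.005946 = 2.616×10⁻⁴ mol.

2.62×10⁻⁴ mol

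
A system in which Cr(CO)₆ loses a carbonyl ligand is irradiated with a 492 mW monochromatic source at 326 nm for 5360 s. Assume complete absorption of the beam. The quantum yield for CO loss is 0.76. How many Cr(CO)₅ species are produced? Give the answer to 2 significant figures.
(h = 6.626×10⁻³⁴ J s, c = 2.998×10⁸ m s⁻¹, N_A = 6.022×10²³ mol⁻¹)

3.3×10²¹ species

Photon energy at 326 nm: hc/λ = (6.626×10⁻³⁴)(2.998×10⁸)/(326×10⁻⁹) = 6.093×10⁻¹⁹ J.
Energy delivered: (492 mW)(5360 s) = 2637 J.
Photons incident: 2637 / 6.093×10⁻¹⁹ = 4.328×10²¹, i.e. 4.328×10²¹/6.022×10²³ = 0.007187 mol.
Product: Φ × n_abs = 0.76 × 0.007187 = 0.005462 mol.
As a count: 0.005462 × 6.022×10²³ = 3.3×10²¹.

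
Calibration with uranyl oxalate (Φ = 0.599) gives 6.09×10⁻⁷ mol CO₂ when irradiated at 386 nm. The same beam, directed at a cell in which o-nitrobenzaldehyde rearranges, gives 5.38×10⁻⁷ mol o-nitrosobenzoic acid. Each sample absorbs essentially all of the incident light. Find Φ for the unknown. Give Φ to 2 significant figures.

Photons absorbed by the actinometer: 6.09×10⁻⁷ / 0.599 = 1.017×10⁻⁶ mol.
Φ(unknown) = 5.38×10⁻⁷ / 1.017×10⁻⁶ = 0.53.

Φ = 0.53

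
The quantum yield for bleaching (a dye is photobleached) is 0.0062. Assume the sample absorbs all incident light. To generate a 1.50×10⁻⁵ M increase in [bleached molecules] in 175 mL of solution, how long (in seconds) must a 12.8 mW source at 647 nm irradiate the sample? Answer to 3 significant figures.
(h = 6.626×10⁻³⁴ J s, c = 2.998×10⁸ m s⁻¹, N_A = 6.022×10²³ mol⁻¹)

Product: (1.50×10⁻⁵ M)(0.175 L) = 2.625×10⁻⁶ mol.
Photons that must be absorbed: 2.625×10⁻⁶ / 0.0062 = 4.234×10⁻⁴ mol.
Photon energy: hc/λ = 3.070×10⁻¹⁹ J; per mole, 1.849×10⁵ J mol⁻¹.
Energy required: 4.234×10⁻⁴ × 1.849×10⁵ = 78.29 J.
Time: 78.29 J / 0.0128 W = 6120 s.

t ≈ 6120 s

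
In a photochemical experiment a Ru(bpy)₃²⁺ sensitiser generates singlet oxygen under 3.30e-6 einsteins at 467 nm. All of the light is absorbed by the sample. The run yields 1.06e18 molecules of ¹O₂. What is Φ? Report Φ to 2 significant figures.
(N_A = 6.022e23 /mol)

Φ = 0.53

Product: 1.06e18 / 6.022e23 = 1.760e-6 mol.
Φ = 1.760e-6 mol / 3.30e-6 mol photons = 0.53.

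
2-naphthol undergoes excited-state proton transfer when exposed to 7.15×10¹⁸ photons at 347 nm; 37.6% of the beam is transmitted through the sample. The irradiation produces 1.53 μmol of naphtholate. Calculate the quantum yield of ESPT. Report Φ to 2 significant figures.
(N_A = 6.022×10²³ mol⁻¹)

Φ = 0.21

Product: 1.53 μmol = 1.53×10⁻⁶ mol.
Moles of photons: 7.15×10¹⁸ / 6.022×10²³ = 1.187×10⁻⁵ mol.
Fraction absorbed: 1 − 37.6/100 = 0.6240.
Photons absorbed: 0.6240 × 1.187×10⁻⁵ = 7.407×10⁻⁶ mol.
Φ = 1.53×10⁻⁶ mol / 7.407×10⁻⁶ mol photons = 0.21.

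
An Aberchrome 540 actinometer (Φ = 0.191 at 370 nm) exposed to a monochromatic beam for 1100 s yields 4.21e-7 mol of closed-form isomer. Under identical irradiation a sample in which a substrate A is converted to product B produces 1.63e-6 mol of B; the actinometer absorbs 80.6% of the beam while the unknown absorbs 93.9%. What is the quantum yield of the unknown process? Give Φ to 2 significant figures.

Photons absorbed by the actinometer: 4.21e-7 / 0.191 = 2.204e-6 mol.
Incident flux: 2.204e-6 / 0.806 = 2.734e-6 einstein.
Absorbed by unknown: 0.939 × 2.734e-6 = 2.567e-6 mol.
Φ(unknown) = 1.63e-6 / 2.567e-6 = 0.63.

Φ = 0.63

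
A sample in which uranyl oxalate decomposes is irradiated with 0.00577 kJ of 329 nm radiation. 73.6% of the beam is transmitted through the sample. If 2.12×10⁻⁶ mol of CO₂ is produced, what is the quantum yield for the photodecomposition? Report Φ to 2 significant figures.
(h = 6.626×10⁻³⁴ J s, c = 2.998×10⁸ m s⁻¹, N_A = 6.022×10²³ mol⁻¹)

Φ = 0.51

Photon energy at 329 nm: hc/λ = (6.626×10⁻³⁴)(2.998×10⁸)/(329×10⁻⁹) = 6.038×10⁻¹⁹ J.
Incident energy: 0.00577 kJ = 5.77 J.
Photons incident: 5.77 / 6.038×10⁻¹⁹ = 9.556×10¹⁸, i.e. 9.556×10¹⁸/6.022×10²³ = 1.587×10⁻⁵ mol.
Fraction absorbed: 1 − 73.6/100 = 0.2640.
Photons absorbed: 0.2640 × 1.587×10⁻⁵ = 4.190×10⁻⁶ mol.
Φ = 2.12×10⁻⁶ mol / 4.190×10⁻⁶ mol photons = 0.51.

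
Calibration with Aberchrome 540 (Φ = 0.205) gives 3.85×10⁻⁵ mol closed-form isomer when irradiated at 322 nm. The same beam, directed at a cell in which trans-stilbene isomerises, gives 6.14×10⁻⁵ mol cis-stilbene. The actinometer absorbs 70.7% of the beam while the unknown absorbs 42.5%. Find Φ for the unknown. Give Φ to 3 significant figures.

Φ = 0.544

Photons absorbed by the actinometer: 3.85×10⁻⁵ / 0.205 = 1.878×10⁻⁴ mol.
Incident flux: 1.878×10⁻⁴ / 0.707 = 2.656×10⁻⁴ einstein.
Absorbed by unknown: 0.425 × 2.656×10⁻⁴ = 1.129×10⁻⁴ mol.
Φ(unknown) = 6.14×10⁻⁵ / 1.129×10⁻⁴ = 0.544.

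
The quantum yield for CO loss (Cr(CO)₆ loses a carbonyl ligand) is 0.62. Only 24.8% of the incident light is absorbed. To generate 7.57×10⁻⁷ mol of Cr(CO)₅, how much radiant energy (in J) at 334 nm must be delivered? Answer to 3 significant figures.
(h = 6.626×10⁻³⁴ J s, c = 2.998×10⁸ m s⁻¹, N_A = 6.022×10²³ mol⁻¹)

Photons that must be absorbed: 7.57×10⁻⁷ / 0.62 = 1.221×10⁻⁶ mol.
Incident photons needed: 1.221×10⁻⁶ / 0.248 = 4.923×10⁻⁶ mol.
Photon energy: hc/λ = 5.948×10⁻¹⁹ J; per mole, 3.582×10⁵ J mol⁻¹.
Energy required: 4.923×10⁻⁶ × 3.582×10⁵ = 1.76 J.

1.76 J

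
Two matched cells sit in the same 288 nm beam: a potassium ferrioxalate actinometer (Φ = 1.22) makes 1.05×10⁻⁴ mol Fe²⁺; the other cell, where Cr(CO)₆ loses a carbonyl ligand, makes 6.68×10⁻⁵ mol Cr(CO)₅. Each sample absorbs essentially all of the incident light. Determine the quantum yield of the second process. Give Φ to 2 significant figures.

Photons absorbed by the actinometer: 1.05×10⁻⁴ / 1.22 = 8.607×10⁻⁵ mol.
Φ(unknown) = 6.68×10⁻⁵ / 8.607×10⁻⁵ = 0.78.

Φ = 0.78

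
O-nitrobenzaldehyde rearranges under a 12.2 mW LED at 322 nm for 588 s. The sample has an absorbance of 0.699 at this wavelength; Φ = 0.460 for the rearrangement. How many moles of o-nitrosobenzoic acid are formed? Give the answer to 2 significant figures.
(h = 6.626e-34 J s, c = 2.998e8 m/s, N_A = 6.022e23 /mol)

Photon energy at 322 nm: hc/λ = (6.626e-34)(2.998e8)/(322e-9) = 6.169e-19 J.
Energy delivered: (12.2 mW)(588 s) = 7.174 J.
Photons incident: 7.174 / 6.169e-19 = 1.163e19, i.e. 1.163e19/6.022e23 = 1.931e-5 mol.
Fraction absorbed: 1 − 10^(−0.699) = 0.8000.
Photons absorbed: 0.8000 × 1.931e-5 = 1.545e-5 mol.
Product: Φ × n_abs = 0.460 × 1.545e-5 = 7.107e-6 mol.

7.1e-6 mol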